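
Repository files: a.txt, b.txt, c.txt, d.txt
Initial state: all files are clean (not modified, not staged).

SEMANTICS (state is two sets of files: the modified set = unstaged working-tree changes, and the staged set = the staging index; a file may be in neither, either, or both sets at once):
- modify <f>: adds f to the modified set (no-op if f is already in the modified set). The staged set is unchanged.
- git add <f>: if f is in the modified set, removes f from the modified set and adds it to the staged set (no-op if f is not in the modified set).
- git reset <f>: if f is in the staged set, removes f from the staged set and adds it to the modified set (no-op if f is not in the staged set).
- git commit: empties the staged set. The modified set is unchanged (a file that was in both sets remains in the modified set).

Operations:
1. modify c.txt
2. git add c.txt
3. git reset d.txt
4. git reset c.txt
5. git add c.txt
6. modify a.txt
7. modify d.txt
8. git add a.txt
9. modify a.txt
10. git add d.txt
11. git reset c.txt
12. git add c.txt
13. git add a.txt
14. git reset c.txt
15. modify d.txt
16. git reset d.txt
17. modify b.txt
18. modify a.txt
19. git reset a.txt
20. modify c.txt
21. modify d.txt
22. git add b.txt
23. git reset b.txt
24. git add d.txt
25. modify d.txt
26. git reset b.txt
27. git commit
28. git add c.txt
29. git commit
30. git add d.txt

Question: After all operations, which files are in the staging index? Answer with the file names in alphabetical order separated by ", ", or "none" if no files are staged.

Answer: d.txt

Derivation:
After op 1 (modify c.txt): modified={c.txt} staged={none}
After op 2 (git add c.txt): modified={none} staged={c.txt}
After op 3 (git reset d.txt): modified={none} staged={c.txt}
After op 4 (git reset c.txt): modified={c.txt} staged={none}
After op 5 (git add c.txt): modified={none} staged={c.txt}
After op 6 (modify a.txt): modified={a.txt} staged={c.txt}
After op 7 (modify d.txt): modified={a.txt, d.txt} staged={c.txt}
After op 8 (git add a.txt): modified={d.txt} staged={a.txt, c.txt}
After op 9 (modify a.txt): modified={a.txt, d.txt} staged={a.txt, c.txt}
After op 10 (git add d.txt): modified={a.txt} staged={a.txt, c.txt, d.txt}
After op 11 (git reset c.txt): modified={a.txt, c.txt} staged={a.txt, d.txt}
After op 12 (git add c.txt): modified={a.txt} staged={a.txt, c.txt, d.txt}
After op 13 (git add a.txt): modified={none} staged={a.txt, c.txt, d.txt}
After op 14 (git reset c.txt): modified={c.txt} staged={a.txt, d.txt}
After op 15 (modify d.txt): modified={c.txt, d.txt} staged={a.txt, d.txt}
After op 16 (git reset d.txt): modified={c.txt, d.txt} staged={a.txt}
After op 17 (modify b.txt): modified={b.txt, c.txt, d.txt} staged={a.txt}
After op 18 (modify a.txt): modified={a.txt, b.txt, c.txt, d.txt} staged={a.txt}
After op 19 (git reset a.txt): modified={a.txt, b.txt, c.txt, d.txt} staged={none}
After op 20 (modify c.txt): modified={a.txt, b.txt, c.txt, d.txt} staged={none}
After op 21 (modify d.txt): modified={a.txt, b.txt, c.txt, d.txt} staged={none}
After op 22 (git add b.txt): modified={a.txt, c.txt, d.txt} staged={b.txt}
After op 23 (git reset b.txt): modified={a.txt, b.txt, c.txt, d.txt} staged={none}
After op 24 (git add d.txt): modified={a.txt, b.txt, c.txt} staged={d.txt}
After op 25 (modify d.txt): modified={a.txt, b.txt, c.txt, d.txt} staged={d.txt}
After op 26 (git reset b.txt): modified={a.txt, b.txt, c.txt, d.txt} staged={d.txt}
After op 27 (git commit): modified={a.txt, b.txt, c.txt, d.txt} staged={none}
After op 28 (git add c.txt): modified={a.txt, b.txt, d.txt} staged={c.txt}
After op 29 (git commit): modified={a.txt, b.txt, d.txt} staged={none}
After op 30 (git add d.txt): modified={a.txt, b.txt} staged={d.txt}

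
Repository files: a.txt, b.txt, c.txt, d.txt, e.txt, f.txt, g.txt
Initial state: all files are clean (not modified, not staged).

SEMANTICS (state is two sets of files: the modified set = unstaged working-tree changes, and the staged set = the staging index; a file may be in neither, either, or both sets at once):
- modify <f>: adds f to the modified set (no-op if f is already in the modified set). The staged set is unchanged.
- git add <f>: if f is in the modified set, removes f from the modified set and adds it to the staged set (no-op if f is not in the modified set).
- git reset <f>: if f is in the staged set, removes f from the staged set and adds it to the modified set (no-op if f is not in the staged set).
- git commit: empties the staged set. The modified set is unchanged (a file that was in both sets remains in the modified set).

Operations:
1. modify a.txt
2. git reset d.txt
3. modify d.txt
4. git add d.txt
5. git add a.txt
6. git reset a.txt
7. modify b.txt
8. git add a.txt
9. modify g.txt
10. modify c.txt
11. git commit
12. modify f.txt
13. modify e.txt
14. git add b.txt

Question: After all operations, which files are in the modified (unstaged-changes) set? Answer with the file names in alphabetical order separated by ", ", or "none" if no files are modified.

Answer: c.txt, e.txt, f.txt, g.txt

Derivation:
After op 1 (modify a.txt): modified={a.txt} staged={none}
After op 2 (git reset d.txt): modified={a.txt} staged={none}
After op 3 (modify d.txt): modified={a.txt, d.txt} staged={none}
After op 4 (git add d.txt): modified={a.txt} staged={d.txt}
After op 5 (git add a.txt): modified={none} staged={a.txt, d.txt}
After op 6 (git reset a.txt): modified={a.txt} staged={d.txt}
After op 7 (modify b.txt): modified={a.txt, b.txt} staged={d.txt}
After op 8 (git add a.txt): modified={b.txt} staged={a.txt, d.txt}
After op 9 (modify g.txt): modified={b.txt, g.txt} staged={a.txt, d.txt}
After op 10 (modify c.txt): modified={b.txt, c.txt, g.txt} staged={a.txt, d.txt}
After op 11 (git commit): modified={b.txt, c.txt, g.txt} staged={none}
After op 12 (modify f.txt): modified={b.txt, c.txt, f.txt, g.txt} staged={none}
After op 13 (modify e.txt): modified={b.txt, c.txt, e.txt, f.txt, g.txt} staged={none}
After op 14 (git add b.txt): modified={c.txt, e.txt, f.txt, g.txt} staged={b.txt}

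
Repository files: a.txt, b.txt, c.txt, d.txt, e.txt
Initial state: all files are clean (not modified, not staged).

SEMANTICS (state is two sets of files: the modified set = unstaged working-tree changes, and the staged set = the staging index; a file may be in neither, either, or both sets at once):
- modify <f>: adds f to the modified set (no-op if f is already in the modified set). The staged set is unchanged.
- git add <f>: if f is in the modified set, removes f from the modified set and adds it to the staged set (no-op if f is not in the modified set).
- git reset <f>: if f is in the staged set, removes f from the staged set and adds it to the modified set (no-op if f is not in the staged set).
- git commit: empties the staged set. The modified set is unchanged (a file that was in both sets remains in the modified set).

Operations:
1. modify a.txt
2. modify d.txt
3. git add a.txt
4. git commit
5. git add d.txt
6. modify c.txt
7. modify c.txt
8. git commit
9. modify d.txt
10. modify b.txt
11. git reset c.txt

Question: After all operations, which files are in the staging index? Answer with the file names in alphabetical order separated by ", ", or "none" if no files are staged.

After op 1 (modify a.txt): modified={a.txt} staged={none}
After op 2 (modify d.txt): modified={a.txt, d.txt} staged={none}
After op 3 (git add a.txt): modified={d.txt} staged={a.txt}
After op 4 (git commit): modified={d.txt} staged={none}
After op 5 (git add d.txt): modified={none} staged={d.txt}
After op 6 (modify c.txt): modified={c.txt} staged={d.txt}
After op 7 (modify c.txt): modified={c.txt} staged={d.txt}
After op 8 (git commit): modified={c.txt} staged={none}
After op 9 (modify d.txt): modified={c.txt, d.txt} staged={none}
After op 10 (modify b.txt): modified={b.txt, c.txt, d.txt} staged={none}
After op 11 (git reset c.txt): modified={b.txt, c.txt, d.txt} staged={none}

Answer: none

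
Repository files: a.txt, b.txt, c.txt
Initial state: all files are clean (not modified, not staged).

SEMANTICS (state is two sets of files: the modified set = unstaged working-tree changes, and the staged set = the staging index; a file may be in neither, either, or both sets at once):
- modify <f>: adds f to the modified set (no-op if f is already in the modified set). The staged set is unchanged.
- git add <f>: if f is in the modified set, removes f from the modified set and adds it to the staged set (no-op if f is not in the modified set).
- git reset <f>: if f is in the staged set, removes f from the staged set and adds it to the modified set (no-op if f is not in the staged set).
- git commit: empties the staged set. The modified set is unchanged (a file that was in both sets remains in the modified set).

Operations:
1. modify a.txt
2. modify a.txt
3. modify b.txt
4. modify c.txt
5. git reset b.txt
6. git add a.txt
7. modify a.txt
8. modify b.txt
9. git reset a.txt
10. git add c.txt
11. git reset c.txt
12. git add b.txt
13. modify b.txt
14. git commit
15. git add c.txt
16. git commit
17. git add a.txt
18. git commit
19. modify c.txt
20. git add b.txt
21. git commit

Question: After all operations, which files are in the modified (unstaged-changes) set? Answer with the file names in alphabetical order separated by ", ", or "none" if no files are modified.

Answer: c.txt

Derivation:
After op 1 (modify a.txt): modified={a.txt} staged={none}
After op 2 (modify a.txt): modified={a.txt} staged={none}
After op 3 (modify b.txt): modified={a.txt, b.txt} staged={none}
After op 4 (modify c.txt): modified={a.txt, b.txt, c.txt} staged={none}
After op 5 (git reset b.txt): modified={a.txt, b.txt, c.txt} staged={none}
After op 6 (git add a.txt): modified={b.txt, c.txt} staged={a.txt}
After op 7 (modify a.txt): modified={a.txt, b.txt, c.txt} staged={a.txt}
After op 8 (modify b.txt): modified={a.txt, b.txt, c.txt} staged={a.txt}
After op 9 (git reset a.txt): modified={a.txt, b.txt, c.txt} staged={none}
After op 10 (git add c.txt): modified={a.txt, b.txt} staged={c.txt}
After op 11 (git reset c.txt): modified={a.txt, b.txt, c.txt} staged={none}
After op 12 (git add b.txt): modified={a.txt, c.txt} staged={b.txt}
After op 13 (modify b.txt): modified={a.txt, b.txt, c.txt} staged={b.txt}
After op 14 (git commit): modified={a.txt, b.txt, c.txt} staged={none}
After op 15 (git add c.txt): modified={a.txt, b.txt} staged={c.txt}
After op 16 (git commit): modified={a.txt, b.txt} staged={none}
After op 17 (git add a.txt): modified={b.txt} staged={a.txt}
After op 18 (git commit): modified={b.txt} staged={none}
After op 19 (modify c.txt): modified={b.txt, c.txt} staged={none}
After op 20 (git add b.txt): modified={c.txt} staged={b.txt}
After op 21 (git commit): modified={c.txt} staged={none}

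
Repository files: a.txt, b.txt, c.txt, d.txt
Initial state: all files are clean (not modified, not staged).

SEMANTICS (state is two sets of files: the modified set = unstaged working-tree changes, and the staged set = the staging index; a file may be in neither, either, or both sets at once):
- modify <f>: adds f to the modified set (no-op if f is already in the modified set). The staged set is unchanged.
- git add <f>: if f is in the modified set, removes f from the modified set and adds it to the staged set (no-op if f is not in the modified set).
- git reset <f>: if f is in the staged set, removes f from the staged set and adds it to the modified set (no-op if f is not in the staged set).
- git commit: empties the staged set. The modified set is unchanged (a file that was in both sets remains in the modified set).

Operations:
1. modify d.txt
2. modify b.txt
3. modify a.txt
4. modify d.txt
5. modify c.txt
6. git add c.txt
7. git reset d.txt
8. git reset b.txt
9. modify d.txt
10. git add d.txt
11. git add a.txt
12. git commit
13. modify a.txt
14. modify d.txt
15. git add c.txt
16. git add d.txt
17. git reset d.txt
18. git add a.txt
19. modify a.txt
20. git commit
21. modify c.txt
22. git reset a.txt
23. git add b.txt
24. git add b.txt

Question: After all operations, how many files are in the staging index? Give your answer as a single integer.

After op 1 (modify d.txt): modified={d.txt} staged={none}
After op 2 (modify b.txt): modified={b.txt, d.txt} staged={none}
After op 3 (modify a.txt): modified={a.txt, b.txt, d.txt} staged={none}
After op 4 (modify d.txt): modified={a.txt, b.txt, d.txt} staged={none}
After op 5 (modify c.txt): modified={a.txt, b.txt, c.txt, d.txt} staged={none}
After op 6 (git add c.txt): modified={a.txt, b.txt, d.txt} staged={c.txt}
After op 7 (git reset d.txt): modified={a.txt, b.txt, d.txt} staged={c.txt}
After op 8 (git reset b.txt): modified={a.txt, b.txt, d.txt} staged={c.txt}
After op 9 (modify d.txt): modified={a.txt, b.txt, d.txt} staged={c.txt}
After op 10 (git add d.txt): modified={a.txt, b.txt} staged={c.txt, d.txt}
After op 11 (git add a.txt): modified={b.txt} staged={a.txt, c.txt, d.txt}
After op 12 (git commit): modified={b.txt} staged={none}
After op 13 (modify a.txt): modified={a.txt, b.txt} staged={none}
After op 14 (modify d.txt): modified={a.txt, b.txt, d.txt} staged={none}
After op 15 (git add c.txt): modified={a.txt, b.txt, d.txt} staged={none}
After op 16 (git add d.txt): modified={a.txt, b.txt} staged={d.txt}
After op 17 (git reset d.txt): modified={a.txt, b.txt, d.txt} staged={none}
After op 18 (git add a.txt): modified={b.txt, d.txt} staged={a.txt}
After op 19 (modify a.txt): modified={a.txt, b.txt, d.txt} staged={a.txt}
After op 20 (git commit): modified={a.txt, b.txt, d.txt} staged={none}
After op 21 (modify c.txt): modified={a.txt, b.txt, c.txt, d.txt} staged={none}
After op 22 (git reset a.txt): modified={a.txt, b.txt, c.txt, d.txt} staged={none}
After op 23 (git add b.txt): modified={a.txt, c.txt, d.txt} staged={b.txt}
After op 24 (git add b.txt): modified={a.txt, c.txt, d.txt} staged={b.txt}
Final staged set: {b.txt} -> count=1

Answer: 1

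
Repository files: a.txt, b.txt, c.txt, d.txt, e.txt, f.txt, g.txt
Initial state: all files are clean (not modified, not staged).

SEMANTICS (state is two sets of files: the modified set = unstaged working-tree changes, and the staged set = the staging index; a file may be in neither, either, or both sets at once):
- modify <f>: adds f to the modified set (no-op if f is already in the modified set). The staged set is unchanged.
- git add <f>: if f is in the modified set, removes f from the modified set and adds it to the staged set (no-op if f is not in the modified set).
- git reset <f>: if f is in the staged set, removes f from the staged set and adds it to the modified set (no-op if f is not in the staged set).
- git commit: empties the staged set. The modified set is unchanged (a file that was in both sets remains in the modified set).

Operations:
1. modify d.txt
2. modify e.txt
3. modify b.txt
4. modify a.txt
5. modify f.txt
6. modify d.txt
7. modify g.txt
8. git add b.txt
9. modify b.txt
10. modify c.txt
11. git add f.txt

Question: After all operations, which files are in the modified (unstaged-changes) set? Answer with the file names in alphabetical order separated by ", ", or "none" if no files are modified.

Answer: a.txt, b.txt, c.txt, d.txt, e.txt, g.txt

Derivation:
After op 1 (modify d.txt): modified={d.txt} staged={none}
After op 2 (modify e.txt): modified={d.txt, e.txt} staged={none}
After op 3 (modify b.txt): modified={b.txt, d.txt, e.txt} staged={none}
After op 4 (modify a.txt): modified={a.txt, b.txt, d.txt, e.txt} staged={none}
After op 5 (modify f.txt): modified={a.txt, b.txt, d.txt, e.txt, f.txt} staged={none}
After op 6 (modify d.txt): modified={a.txt, b.txt, d.txt, e.txt, f.txt} staged={none}
After op 7 (modify g.txt): modified={a.txt, b.txt, d.txt, e.txt, f.txt, g.txt} staged={none}
After op 8 (git add b.txt): modified={a.txt, d.txt, e.txt, f.txt, g.txt} staged={b.txt}
After op 9 (modify b.txt): modified={a.txt, b.txt, d.txt, e.txt, f.txt, g.txt} staged={b.txt}
After op 10 (modify c.txt): modified={a.txt, b.txt, c.txt, d.txt, e.txt, f.txt, g.txt} staged={b.txt}
After op 11 (git add f.txt): modified={a.txt, b.txt, c.txt, d.txt, e.txt, g.txt} staged={b.txt, f.txt}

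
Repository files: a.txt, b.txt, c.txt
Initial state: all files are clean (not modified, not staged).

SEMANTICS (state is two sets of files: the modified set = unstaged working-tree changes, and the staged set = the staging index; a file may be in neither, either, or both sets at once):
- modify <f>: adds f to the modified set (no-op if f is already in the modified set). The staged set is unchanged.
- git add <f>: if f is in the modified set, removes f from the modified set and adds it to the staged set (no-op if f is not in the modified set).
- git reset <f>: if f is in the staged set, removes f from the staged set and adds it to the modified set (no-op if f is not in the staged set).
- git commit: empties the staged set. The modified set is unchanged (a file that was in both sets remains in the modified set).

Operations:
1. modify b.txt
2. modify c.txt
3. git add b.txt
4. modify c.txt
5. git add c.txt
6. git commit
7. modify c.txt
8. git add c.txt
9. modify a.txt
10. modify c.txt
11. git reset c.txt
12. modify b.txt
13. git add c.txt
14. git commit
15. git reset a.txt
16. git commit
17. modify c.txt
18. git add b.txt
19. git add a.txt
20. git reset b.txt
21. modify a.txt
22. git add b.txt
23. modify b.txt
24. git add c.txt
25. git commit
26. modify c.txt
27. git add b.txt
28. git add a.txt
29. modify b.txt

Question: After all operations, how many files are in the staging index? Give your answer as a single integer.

After op 1 (modify b.txt): modified={b.txt} staged={none}
After op 2 (modify c.txt): modified={b.txt, c.txt} staged={none}
After op 3 (git add b.txt): modified={c.txt} staged={b.txt}
After op 4 (modify c.txt): modified={c.txt} staged={b.txt}
After op 5 (git add c.txt): modified={none} staged={b.txt, c.txt}
After op 6 (git commit): modified={none} staged={none}
After op 7 (modify c.txt): modified={c.txt} staged={none}
After op 8 (git add c.txt): modified={none} staged={c.txt}
After op 9 (modify a.txt): modified={a.txt} staged={c.txt}
After op 10 (modify c.txt): modified={a.txt, c.txt} staged={c.txt}
After op 11 (git reset c.txt): modified={a.txt, c.txt} staged={none}
After op 12 (modify b.txt): modified={a.txt, b.txt, c.txt} staged={none}
After op 13 (git add c.txt): modified={a.txt, b.txt} staged={c.txt}
After op 14 (git commit): modified={a.txt, b.txt} staged={none}
After op 15 (git reset a.txt): modified={a.txt, b.txt} staged={none}
After op 16 (git commit): modified={a.txt, b.txt} staged={none}
After op 17 (modify c.txt): modified={a.txt, b.txt, c.txt} staged={none}
After op 18 (git add b.txt): modified={a.txt, c.txt} staged={b.txt}
After op 19 (git add a.txt): modified={c.txt} staged={a.txt, b.txt}
After op 20 (git reset b.txt): modified={b.txt, c.txt} staged={a.txt}
After op 21 (modify a.txt): modified={a.txt, b.txt, c.txt} staged={a.txt}
After op 22 (git add b.txt): modified={a.txt, c.txt} staged={a.txt, b.txt}
After op 23 (modify b.txt): modified={a.txt, b.txt, c.txt} staged={a.txt, b.txt}
After op 24 (git add c.txt): modified={a.txt, b.txt} staged={a.txt, b.txt, c.txt}
After op 25 (git commit): modified={a.txt, b.txt} staged={none}
After op 26 (modify c.txt): modified={a.txt, b.txt, c.txt} staged={none}
After op 27 (git add b.txt): modified={a.txt, c.txt} staged={b.txt}
After op 28 (git add a.txt): modified={c.txt} staged={a.txt, b.txt}
After op 29 (modify b.txt): modified={b.txt, c.txt} staged={a.txt, b.txt}
Final staged set: {a.txt, b.txt} -> count=2

Answer: 2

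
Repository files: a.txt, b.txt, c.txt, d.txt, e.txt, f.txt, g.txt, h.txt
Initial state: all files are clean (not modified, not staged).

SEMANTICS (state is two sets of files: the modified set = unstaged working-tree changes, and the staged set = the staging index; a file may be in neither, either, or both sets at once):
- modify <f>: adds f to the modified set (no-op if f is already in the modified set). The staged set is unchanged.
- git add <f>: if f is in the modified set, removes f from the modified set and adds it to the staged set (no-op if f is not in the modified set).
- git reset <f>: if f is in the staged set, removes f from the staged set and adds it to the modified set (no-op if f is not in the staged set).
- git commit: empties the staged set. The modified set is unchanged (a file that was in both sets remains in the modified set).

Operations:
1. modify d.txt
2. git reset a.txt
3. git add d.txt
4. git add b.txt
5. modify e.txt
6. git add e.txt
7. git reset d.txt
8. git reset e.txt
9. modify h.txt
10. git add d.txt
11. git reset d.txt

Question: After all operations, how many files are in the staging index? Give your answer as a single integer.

Answer: 0

Derivation:
After op 1 (modify d.txt): modified={d.txt} staged={none}
After op 2 (git reset a.txt): modified={d.txt} staged={none}
After op 3 (git add d.txt): modified={none} staged={d.txt}
After op 4 (git add b.txt): modified={none} staged={d.txt}
After op 5 (modify e.txt): modified={e.txt} staged={d.txt}
After op 6 (git add e.txt): modified={none} staged={d.txt, e.txt}
After op 7 (git reset d.txt): modified={d.txt} staged={e.txt}
After op 8 (git reset e.txt): modified={d.txt, e.txt} staged={none}
After op 9 (modify h.txt): modified={d.txt, e.txt, h.txt} staged={none}
After op 10 (git add d.txt): modified={e.txt, h.txt} staged={d.txt}
After op 11 (git reset d.txt): modified={d.txt, e.txt, h.txt} staged={none}
Final staged set: {none} -> count=0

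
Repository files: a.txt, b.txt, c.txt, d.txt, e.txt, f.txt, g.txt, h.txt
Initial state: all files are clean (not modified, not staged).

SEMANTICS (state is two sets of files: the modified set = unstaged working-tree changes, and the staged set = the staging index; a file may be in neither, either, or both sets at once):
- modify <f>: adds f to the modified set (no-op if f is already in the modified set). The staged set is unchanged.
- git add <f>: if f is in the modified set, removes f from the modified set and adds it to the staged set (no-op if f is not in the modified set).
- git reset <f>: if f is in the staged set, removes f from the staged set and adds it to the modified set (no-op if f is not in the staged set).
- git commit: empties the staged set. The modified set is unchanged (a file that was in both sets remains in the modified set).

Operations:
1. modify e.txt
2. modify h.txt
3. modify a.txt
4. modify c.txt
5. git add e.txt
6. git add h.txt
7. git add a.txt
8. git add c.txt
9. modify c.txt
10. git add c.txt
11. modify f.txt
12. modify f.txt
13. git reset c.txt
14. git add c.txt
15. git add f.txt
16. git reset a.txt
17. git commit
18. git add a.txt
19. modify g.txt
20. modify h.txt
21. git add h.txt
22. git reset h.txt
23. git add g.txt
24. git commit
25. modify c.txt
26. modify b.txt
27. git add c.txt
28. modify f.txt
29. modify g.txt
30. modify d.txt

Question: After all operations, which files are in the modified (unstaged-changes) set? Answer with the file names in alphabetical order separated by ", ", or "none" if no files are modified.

Answer: b.txt, d.txt, f.txt, g.txt, h.txt

Derivation:
After op 1 (modify e.txt): modified={e.txt} staged={none}
After op 2 (modify h.txt): modified={e.txt, h.txt} staged={none}
After op 3 (modify a.txt): modified={a.txt, e.txt, h.txt} staged={none}
After op 4 (modify c.txt): modified={a.txt, c.txt, e.txt, h.txt} staged={none}
After op 5 (git add e.txt): modified={a.txt, c.txt, h.txt} staged={e.txt}
After op 6 (git add h.txt): modified={a.txt, c.txt} staged={e.txt, h.txt}
After op 7 (git add a.txt): modified={c.txt} staged={a.txt, e.txt, h.txt}
After op 8 (git add c.txt): modified={none} staged={a.txt, c.txt, e.txt, h.txt}
After op 9 (modify c.txt): modified={c.txt} staged={a.txt, c.txt, e.txt, h.txt}
After op 10 (git add c.txt): modified={none} staged={a.txt, c.txt, e.txt, h.txt}
After op 11 (modify f.txt): modified={f.txt} staged={a.txt, c.txt, e.txt, h.txt}
After op 12 (modify f.txt): modified={f.txt} staged={a.txt, c.txt, e.txt, h.txt}
After op 13 (git reset c.txt): modified={c.txt, f.txt} staged={a.txt, e.txt, h.txt}
After op 14 (git add c.txt): modified={f.txt} staged={a.txt, c.txt, e.txt, h.txt}
After op 15 (git add f.txt): modified={none} staged={a.txt, c.txt, e.txt, f.txt, h.txt}
After op 16 (git reset a.txt): modified={a.txt} staged={c.txt, e.txt, f.txt, h.txt}
After op 17 (git commit): modified={a.txt} staged={none}
After op 18 (git add a.txt): modified={none} staged={a.txt}
After op 19 (modify g.txt): modified={g.txt} staged={a.txt}
After op 20 (modify h.txt): modified={g.txt, h.txt} staged={a.txt}
After op 21 (git add h.txt): modified={g.txt} staged={a.txt, h.txt}
After op 22 (git reset h.txt): modified={g.txt, h.txt} staged={a.txt}
After op 23 (git add g.txt): modified={h.txt} staged={a.txt, g.txt}
After op 24 (git commit): modified={h.txt} staged={none}
After op 25 (modify c.txt): modified={c.txt, h.txt} staged={none}
After op 26 (modify b.txt): modified={b.txt, c.txt, h.txt} staged={none}
After op 27 (git add c.txt): modified={b.txt, h.txt} staged={c.txt}
After op 28 (modify f.txt): modified={b.txt, f.txt, h.txt} staged={c.txt}
After op 29 (modify g.txt): modified={b.txt, f.txt, g.txt, h.txt} staged={c.txt}
After op 30 (modify d.txt): modified={b.txt, d.txt, f.txt, g.txt, h.txt} staged={c.txt}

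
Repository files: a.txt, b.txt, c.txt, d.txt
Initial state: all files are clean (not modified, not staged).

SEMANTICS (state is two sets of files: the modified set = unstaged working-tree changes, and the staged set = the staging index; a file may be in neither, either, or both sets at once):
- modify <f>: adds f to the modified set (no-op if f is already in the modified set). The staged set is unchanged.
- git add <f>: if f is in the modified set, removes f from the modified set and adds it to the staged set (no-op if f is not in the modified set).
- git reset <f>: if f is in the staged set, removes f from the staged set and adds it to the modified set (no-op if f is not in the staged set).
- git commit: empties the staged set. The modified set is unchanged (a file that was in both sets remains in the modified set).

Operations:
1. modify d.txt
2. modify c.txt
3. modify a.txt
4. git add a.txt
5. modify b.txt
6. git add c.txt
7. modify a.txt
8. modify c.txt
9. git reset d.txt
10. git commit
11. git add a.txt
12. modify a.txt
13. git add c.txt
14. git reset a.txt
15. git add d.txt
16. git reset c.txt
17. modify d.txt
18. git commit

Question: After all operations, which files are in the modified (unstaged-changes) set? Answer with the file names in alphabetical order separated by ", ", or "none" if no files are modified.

After op 1 (modify d.txt): modified={d.txt} staged={none}
After op 2 (modify c.txt): modified={c.txt, d.txt} staged={none}
After op 3 (modify a.txt): modified={a.txt, c.txt, d.txt} staged={none}
After op 4 (git add a.txt): modified={c.txt, d.txt} staged={a.txt}
After op 5 (modify b.txt): modified={b.txt, c.txt, d.txt} staged={a.txt}
After op 6 (git add c.txt): modified={b.txt, d.txt} staged={a.txt, c.txt}
After op 7 (modify a.txt): modified={a.txt, b.txt, d.txt} staged={a.txt, c.txt}
After op 8 (modify c.txt): modified={a.txt, b.txt, c.txt, d.txt} staged={a.txt, c.txt}
After op 9 (git reset d.txt): modified={a.txt, b.txt, c.txt, d.txt} staged={a.txt, c.txt}
After op 10 (git commit): modified={a.txt, b.txt, c.txt, d.txt} staged={none}
After op 11 (git add a.txt): modified={b.txt, c.txt, d.txt} staged={a.txt}
After op 12 (modify a.txt): modified={a.txt, b.txt, c.txt, d.txt} staged={a.txt}
After op 13 (git add c.txt): modified={a.txt, b.txt, d.txt} staged={a.txt, c.txt}
After op 14 (git reset a.txt): modified={a.txt, b.txt, d.txt} staged={c.txt}
After op 15 (git add d.txt): modified={a.txt, b.txt} staged={c.txt, d.txt}
After op 16 (git reset c.txt): modified={a.txt, b.txt, c.txt} staged={d.txt}
After op 17 (modify d.txt): modified={a.txt, b.txt, c.txt, d.txt} staged={d.txt}
After op 18 (git commit): modified={a.txt, b.txt, c.txt, d.txt} staged={none}

Answer: a.txt, b.txt, c.txt, d.txt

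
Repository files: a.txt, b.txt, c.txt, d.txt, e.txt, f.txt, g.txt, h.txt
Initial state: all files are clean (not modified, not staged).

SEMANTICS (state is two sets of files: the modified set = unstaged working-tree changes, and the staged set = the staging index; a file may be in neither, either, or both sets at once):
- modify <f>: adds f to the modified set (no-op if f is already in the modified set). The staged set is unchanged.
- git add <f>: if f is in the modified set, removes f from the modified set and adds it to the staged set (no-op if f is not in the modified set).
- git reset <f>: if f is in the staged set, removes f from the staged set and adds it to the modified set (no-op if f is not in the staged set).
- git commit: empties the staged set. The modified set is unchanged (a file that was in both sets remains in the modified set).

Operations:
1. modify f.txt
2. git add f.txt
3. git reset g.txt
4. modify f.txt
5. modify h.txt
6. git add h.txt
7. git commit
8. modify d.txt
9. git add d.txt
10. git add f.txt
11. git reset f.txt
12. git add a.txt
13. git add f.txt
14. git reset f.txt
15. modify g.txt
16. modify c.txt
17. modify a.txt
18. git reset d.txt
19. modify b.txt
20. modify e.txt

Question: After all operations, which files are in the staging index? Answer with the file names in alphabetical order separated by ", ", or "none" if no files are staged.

After op 1 (modify f.txt): modified={f.txt} staged={none}
After op 2 (git add f.txt): modified={none} staged={f.txt}
After op 3 (git reset g.txt): modified={none} staged={f.txt}
After op 4 (modify f.txt): modified={f.txt} staged={f.txt}
After op 5 (modify h.txt): modified={f.txt, h.txt} staged={f.txt}
After op 6 (git add h.txt): modified={f.txt} staged={f.txt, h.txt}
After op 7 (git commit): modified={f.txt} staged={none}
After op 8 (modify d.txt): modified={d.txt, f.txt} staged={none}
After op 9 (git add d.txt): modified={f.txt} staged={d.txt}
After op 10 (git add f.txt): modified={none} staged={d.txt, f.txt}
After op 11 (git reset f.txt): modified={f.txt} staged={d.txt}
After op 12 (git add a.txt): modified={f.txt} staged={d.txt}
After op 13 (git add f.txt): modified={none} staged={d.txt, f.txt}
After op 14 (git reset f.txt): modified={f.txt} staged={d.txt}
After op 15 (modify g.txt): modified={f.txt, g.txt} staged={d.txt}
After op 16 (modify c.txt): modified={c.txt, f.txt, g.txt} staged={d.txt}
After op 17 (modify a.txt): modified={a.txt, c.txt, f.txt, g.txt} staged={d.txt}
After op 18 (git reset d.txt): modified={a.txt, c.txt, d.txt, f.txt, g.txt} staged={none}
After op 19 (modify b.txt): modified={a.txt, b.txt, c.txt, d.txt, f.txt, g.txt} staged={none}
After op 20 (modify e.txt): modified={a.txt, b.txt, c.txt, d.txt, e.txt, f.txt, g.txt} staged={none}

Answer: none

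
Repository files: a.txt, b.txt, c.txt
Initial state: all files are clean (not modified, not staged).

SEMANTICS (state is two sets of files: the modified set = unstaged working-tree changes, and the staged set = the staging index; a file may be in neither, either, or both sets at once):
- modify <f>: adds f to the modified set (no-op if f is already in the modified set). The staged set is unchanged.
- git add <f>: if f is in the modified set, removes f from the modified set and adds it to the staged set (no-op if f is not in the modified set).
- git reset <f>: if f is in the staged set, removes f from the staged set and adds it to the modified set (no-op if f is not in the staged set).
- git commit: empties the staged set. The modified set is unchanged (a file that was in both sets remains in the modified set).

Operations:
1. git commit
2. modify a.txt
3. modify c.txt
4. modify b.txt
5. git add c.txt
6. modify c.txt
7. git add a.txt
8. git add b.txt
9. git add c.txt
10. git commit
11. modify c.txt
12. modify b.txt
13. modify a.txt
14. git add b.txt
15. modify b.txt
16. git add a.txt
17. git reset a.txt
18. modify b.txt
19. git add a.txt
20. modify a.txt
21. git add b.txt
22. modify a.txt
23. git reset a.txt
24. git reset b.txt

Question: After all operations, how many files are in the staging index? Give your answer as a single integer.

Answer: 0

Derivation:
After op 1 (git commit): modified={none} staged={none}
After op 2 (modify a.txt): modified={a.txt} staged={none}
After op 3 (modify c.txt): modified={a.txt, c.txt} staged={none}
After op 4 (modify b.txt): modified={a.txt, b.txt, c.txt} staged={none}
After op 5 (git add c.txt): modified={a.txt, b.txt} staged={c.txt}
After op 6 (modify c.txt): modified={a.txt, b.txt, c.txt} staged={c.txt}
After op 7 (git add a.txt): modified={b.txt, c.txt} staged={a.txt, c.txt}
After op 8 (git add b.txt): modified={c.txt} staged={a.txt, b.txt, c.txt}
After op 9 (git add c.txt): modified={none} staged={a.txt, b.txt, c.txt}
After op 10 (git commit): modified={none} staged={none}
After op 11 (modify c.txt): modified={c.txt} staged={none}
After op 12 (modify b.txt): modified={b.txt, c.txt} staged={none}
After op 13 (modify a.txt): modified={a.txt, b.txt, c.txt} staged={none}
After op 14 (git add b.txt): modified={a.txt, c.txt} staged={b.txt}
After op 15 (modify b.txt): modified={a.txt, b.txt, c.txt} staged={b.txt}
After op 16 (git add a.txt): modified={b.txt, c.txt} staged={a.txt, b.txt}
After op 17 (git reset a.txt): modified={a.txt, b.txt, c.txt} staged={b.txt}
After op 18 (modify b.txt): modified={a.txt, b.txt, c.txt} staged={b.txt}
After op 19 (git add a.txt): modified={b.txt, c.txt} staged={a.txt, b.txt}
After op 20 (modify a.txt): modified={a.txt, b.txt, c.txt} staged={a.txt, b.txt}
After op 21 (git add b.txt): modified={a.txt, c.txt} staged={a.txt, b.txt}
After op 22 (modify a.txt): modified={a.txt, c.txt} staged={a.txt, b.txt}
After op 23 (git reset a.txt): modified={a.txt, c.txt} staged={b.txt}
After op 24 (git reset b.txt): modified={a.txt, b.txt, c.txt} staged={none}
Final staged set: {none} -> count=0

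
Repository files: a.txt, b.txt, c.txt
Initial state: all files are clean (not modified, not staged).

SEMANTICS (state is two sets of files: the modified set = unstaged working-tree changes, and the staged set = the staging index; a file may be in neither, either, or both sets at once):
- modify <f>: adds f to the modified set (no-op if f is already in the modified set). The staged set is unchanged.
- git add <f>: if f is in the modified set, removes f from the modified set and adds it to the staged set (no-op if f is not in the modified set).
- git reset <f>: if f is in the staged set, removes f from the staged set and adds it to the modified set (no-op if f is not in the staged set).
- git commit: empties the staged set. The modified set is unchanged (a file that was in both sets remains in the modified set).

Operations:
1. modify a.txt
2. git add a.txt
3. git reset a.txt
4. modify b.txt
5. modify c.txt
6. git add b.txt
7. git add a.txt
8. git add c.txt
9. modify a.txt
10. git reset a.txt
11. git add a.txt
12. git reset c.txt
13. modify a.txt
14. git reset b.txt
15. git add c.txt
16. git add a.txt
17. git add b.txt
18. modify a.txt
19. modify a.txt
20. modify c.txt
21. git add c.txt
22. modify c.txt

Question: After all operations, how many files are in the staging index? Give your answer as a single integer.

Answer: 3

Derivation:
After op 1 (modify a.txt): modified={a.txt} staged={none}
After op 2 (git add a.txt): modified={none} staged={a.txt}
After op 3 (git reset a.txt): modified={a.txt} staged={none}
After op 4 (modify b.txt): modified={a.txt, b.txt} staged={none}
After op 5 (modify c.txt): modified={a.txt, b.txt, c.txt} staged={none}
After op 6 (git add b.txt): modified={a.txt, c.txt} staged={b.txt}
After op 7 (git add a.txt): modified={c.txt} staged={a.txt, b.txt}
After op 8 (git add c.txt): modified={none} staged={a.txt, b.txt, c.txt}
After op 9 (modify a.txt): modified={a.txt} staged={a.txt, b.txt, c.txt}
After op 10 (git reset a.txt): modified={a.txt} staged={b.txt, c.txt}
After op 11 (git add a.txt): modified={none} staged={a.txt, b.txt, c.txt}
After op 12 (git reset c.txt): modified={c.txt} staged={a.txt, b.txt}
After op 13 (modify a.txt): modified={a.txt, c.txt} staged={a.txt, b.txt}
After op 14 (git reset b.txt): modified={a.txt, b.txt, c.txt} staged={a.txt}
After op 15 (git add c.txt): modified={a.txt, b.txt} staged={a.txt, c.txt}
After op 16 (git add a.txt): modified={b.txt} staged={a.txt, c.txt}
After op 17 (git add b.txt): modified={none} staged={a.txt, b.txt, c.txt}
After op 18 (modify a.txt): modified={a.txt} staged={a.txt, b.txt, c.txt}
After op 19 (modify a.txt): modified={a.txt} staged={a.txt, b.txt, c.txt}
After op 20 (modify c.txt): modified={a.txt, c.txt} staged={a.txt, b.txt, c.txt}
After op 21 (git add c.txt): modified={a.txt} staged={a.txt, b.txt, c.txt}
After op 22 (modify c.txt): modified={a.txt, c.txt} staged={a.txt, b.txt, c.txt}
Final staged set: {a.txt, b.txt, c.txt} -> count=3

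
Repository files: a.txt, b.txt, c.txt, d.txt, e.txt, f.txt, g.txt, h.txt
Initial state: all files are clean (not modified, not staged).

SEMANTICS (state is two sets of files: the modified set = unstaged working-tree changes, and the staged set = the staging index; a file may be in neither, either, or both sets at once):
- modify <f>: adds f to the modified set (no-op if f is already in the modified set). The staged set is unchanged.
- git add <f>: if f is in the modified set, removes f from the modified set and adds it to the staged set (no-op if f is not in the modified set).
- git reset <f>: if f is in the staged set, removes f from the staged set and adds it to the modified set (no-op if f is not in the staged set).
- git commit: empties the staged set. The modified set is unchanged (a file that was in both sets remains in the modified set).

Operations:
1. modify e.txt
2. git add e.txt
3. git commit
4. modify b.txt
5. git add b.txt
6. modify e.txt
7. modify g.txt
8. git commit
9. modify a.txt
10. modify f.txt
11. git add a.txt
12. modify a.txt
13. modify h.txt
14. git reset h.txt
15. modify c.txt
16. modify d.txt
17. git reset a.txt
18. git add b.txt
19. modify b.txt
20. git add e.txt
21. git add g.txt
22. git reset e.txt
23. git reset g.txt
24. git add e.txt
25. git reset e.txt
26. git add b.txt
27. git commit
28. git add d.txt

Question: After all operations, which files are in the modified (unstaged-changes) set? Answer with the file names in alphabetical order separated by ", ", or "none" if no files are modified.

After op 1 (modify e.txt): modified={e.txt} staged={none}
After op 2 (git add e.txt): modified={none} staged={e.txt}
After op 3 (git commit): modified={none} staged={none}
After op 4 (modify b.txt): modified={b.txt} staged={none}
After op 5 (git add b.txt): modified={none} staged={b.txt}
After op 6 (modify e.txt): modified={e.txt} staged={b.txt}
After op 7 (modify g.txt): modified={e.txt, g.txt} staged={b.txt}
After op 8 (git commit): modified={e.txt, g.txt} staged={none}
After op 9 (modify a.txt): modified={a.txt, e.txt, g.txt} staged={none}
After op 10 (modify f.txt): modified={a.txt, e.txt, f.txt, g.txt} staged={none}
After op 11 (git add a.txt): modified={e.txt, f.txt, g.txt} staged={a.txt}
After op 12 (modify a.txt): modified={a.txt, e.txt, f.txt, g.txt} staged={a.txt}
After op 13 (modify h.txt): modified={a.txt, e.txt, f.txt, g.txt, h.txt} staged={a.txt}
After op 14 (git reset h.txt): modified={a.txt, e.txt, f.txt, g.txt, h.txt} staged={a.txt}
After op 15 (modify c.txt): modified={a.txt, c.txt, e.txt, f.txt, g.txt, h.txt} staged={a.txt}
After op 16 (modify d.txt): modified={a.txt, c.txt, d.txt, e.txt, f.txt, g.txt, h.txt} staged={a.txt}
After op 17 (git reset a.txt): modified={a.txt, c.txt, d.txt, e.txt, f.txt, g.txt, h.txt} staged={none}
After op 18 (git add b.txt): modified={a.txt, c.txt, d.txt, e.txt, f.txt, g.txt, h.txt} staged={none}
After op 19 (modify b.txt): modified={a.txt, b.txt, c.txt, d.txt, e.txt, f.txt, g.txt, h.txt} staged={none}
After op 20 (git add e.txt): modified={a.txt, b.txt, c.txt, d.txt, f.txt, g.txt, h.txt} staged={e.txt}
After op 21 (git add g.txt): modified={a.txt, b.txt, c.txt, d.txt, f.txt, h.txt} staged={e.txt, g.txt}
After op 22 (git reset e.txt): modified={a.txt, b.txt, c.txt, d.txt, e.txt, f.txt, h.txt} staged={g.txt}
After op 23 (git reset g.txt): modified={a.txt, b.txt, c.txt, d.txt, e.txt, f.txt, g.txt, h.txt} staged={none}
After op 24 (git add e.txt): modified={a.txt, b.txt, c.txt, d.txt, f.txt, g.txt, h.txt} staged={e.txt}
After op 25 (git reset e.txt): modified={a.txt, b.txt, c.txt, d.txt, e.txt, f.txt, g.txt, h.txt} staged={none}
After op 26 (git add b.txt): modified={a.txt, c.txt, d.txt, e.txt, f.txt, g.txt, h.txt} staged={b.txt}
After op 27 (git commit): modified={a.txt, c.txt, d.txt, e.txt, f.txt, g.txt, h.txt} staged={none}
After op 28 (git add d.txt): modified={a.txt, c.txt, e.txt, f.txt, g.txt, h.txt} staged={d.txt}

Answer: a.txt, c.txt, e.txt, f.txt, g.txt, h.txt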